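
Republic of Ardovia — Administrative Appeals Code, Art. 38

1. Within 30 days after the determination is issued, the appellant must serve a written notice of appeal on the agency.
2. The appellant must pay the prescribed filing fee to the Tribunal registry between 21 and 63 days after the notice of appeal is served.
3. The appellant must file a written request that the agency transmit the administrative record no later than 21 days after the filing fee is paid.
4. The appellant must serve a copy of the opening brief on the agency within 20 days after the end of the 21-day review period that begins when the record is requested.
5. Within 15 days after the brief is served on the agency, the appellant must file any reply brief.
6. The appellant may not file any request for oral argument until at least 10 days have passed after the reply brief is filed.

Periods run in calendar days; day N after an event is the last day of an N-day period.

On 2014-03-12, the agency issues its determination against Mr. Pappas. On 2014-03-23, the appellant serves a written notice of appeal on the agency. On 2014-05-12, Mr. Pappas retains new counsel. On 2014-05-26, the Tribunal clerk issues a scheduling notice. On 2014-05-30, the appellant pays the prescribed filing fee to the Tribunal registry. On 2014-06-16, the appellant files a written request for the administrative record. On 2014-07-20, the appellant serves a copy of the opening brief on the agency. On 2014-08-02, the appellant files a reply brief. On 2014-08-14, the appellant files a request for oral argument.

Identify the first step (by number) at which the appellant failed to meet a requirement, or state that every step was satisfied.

Step 1: 30 days after 2014-03-12 (when the determination is issued) is 2014-04-11; 2014-03-23 is within that limit.
Step 2: the window is 21–63 days after 2014-03-23 (when the notice of appeal is served), so 2014-04-13 through 2014-05-25; 2014-05-30 is 5 days past the end of the window.
The analysis stops there.

Step 2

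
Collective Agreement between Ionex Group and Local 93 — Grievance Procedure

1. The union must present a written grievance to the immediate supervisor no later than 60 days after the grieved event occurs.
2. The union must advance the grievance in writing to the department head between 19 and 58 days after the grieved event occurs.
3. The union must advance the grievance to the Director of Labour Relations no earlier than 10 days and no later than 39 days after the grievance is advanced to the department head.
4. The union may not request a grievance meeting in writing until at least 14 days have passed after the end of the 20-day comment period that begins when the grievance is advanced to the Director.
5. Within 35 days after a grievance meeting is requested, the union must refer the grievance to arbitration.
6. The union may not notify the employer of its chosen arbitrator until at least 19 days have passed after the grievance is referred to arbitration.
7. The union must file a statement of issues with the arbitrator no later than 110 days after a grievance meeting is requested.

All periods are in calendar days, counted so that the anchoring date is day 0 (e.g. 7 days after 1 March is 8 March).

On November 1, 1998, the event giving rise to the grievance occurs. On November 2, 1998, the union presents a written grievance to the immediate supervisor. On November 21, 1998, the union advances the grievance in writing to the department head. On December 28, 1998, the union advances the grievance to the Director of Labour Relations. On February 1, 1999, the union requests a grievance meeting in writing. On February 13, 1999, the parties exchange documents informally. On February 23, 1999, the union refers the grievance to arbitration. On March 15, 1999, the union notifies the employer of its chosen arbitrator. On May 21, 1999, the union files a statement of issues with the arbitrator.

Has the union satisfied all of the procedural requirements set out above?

(1) due by November 1, 1998 + 60 days = December 31, 1998; November 2, 1998 is within that limit.
(2) the permitted window runs from November 1, 1998 + 19 = November 20, 1998 to November 1, 1998 + 58 = December 29, 1998; done November 21, 1998 — within the window.
(3) the permitted window runs from November 21, 1998 + 10 = December 1, 1998 to November 21, 1998 + 39 = December 30, 1998; done December 28, 1998 — within the window.
(4) permitted from January 17, 1999 + 14 days = January 31, 1999 onward; February 1, 1999 is on or after that date.
(5) due by February 1, 1999 + 35 days = March 8, 1999; completed February 23, 1999, before the deadline.
(6) permitted from February 23, 1999 + 19 days = March 14, 1999 onward; done March 15, 1999, after the minimum wait.
(7) due by February 1, 1999 + 110 days = May 22, 1999; done May 21, 1999 — timely.

Yes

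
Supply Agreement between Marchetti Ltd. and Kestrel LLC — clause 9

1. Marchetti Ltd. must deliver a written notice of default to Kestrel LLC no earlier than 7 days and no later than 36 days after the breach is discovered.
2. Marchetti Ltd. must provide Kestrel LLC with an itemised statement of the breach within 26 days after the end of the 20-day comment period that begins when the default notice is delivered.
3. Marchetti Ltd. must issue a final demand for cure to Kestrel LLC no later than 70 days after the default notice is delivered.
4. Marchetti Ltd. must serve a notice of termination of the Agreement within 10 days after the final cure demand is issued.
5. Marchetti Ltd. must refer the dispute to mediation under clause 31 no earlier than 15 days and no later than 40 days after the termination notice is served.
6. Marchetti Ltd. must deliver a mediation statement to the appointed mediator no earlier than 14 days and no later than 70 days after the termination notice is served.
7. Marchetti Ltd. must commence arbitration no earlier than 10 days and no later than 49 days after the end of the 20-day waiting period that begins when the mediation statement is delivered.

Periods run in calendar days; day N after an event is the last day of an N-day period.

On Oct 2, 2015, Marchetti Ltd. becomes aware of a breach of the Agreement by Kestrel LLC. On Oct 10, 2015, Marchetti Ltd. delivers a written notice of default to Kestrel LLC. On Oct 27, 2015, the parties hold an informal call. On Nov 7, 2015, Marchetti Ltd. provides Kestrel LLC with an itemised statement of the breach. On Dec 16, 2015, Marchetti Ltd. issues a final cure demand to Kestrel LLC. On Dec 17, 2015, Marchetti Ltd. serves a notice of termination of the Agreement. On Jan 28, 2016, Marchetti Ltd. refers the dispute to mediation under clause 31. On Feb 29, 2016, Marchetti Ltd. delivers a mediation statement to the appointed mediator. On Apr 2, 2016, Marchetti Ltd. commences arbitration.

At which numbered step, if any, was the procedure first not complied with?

Step 5

Step 1 — 7 and 36 days from Oct 2, 2015 (when the breach is discovered) are Oct 9, 2015 and Nov 7, 2015 respectively; done Oct 10, 2015 — within the window.
Step 2 — counting 26 days from Oct 30, 2015 (end of the 20-day comment period, which began when the default notice is delivered on Oct 10, 2015) gives a deadline of Nov 25, 2015; done Nov 7, 2015 — timely.
Step 3 — counting 70 days from Oct 10, 2015 (when the default notice is delivered) gives a deadline of Dec 19, 2015; Dec 16, 2015 is within that limit.
Step 4 — counting 10 days from Dec 16, 2015 (when the final cure demand is issued) gives a deadline of Dec 26, 2015; completed Dec 17, 2015, before the deadline.
Step 5 — 15 and 40 days from Dec 17, 2015 (when the termination notice is served) are Jan 1, 2016 and Jan 26, 2016 respectively; done Jan 28, 2016 — 2 days after the window closed.
The procedure was therefore not followed at step 5.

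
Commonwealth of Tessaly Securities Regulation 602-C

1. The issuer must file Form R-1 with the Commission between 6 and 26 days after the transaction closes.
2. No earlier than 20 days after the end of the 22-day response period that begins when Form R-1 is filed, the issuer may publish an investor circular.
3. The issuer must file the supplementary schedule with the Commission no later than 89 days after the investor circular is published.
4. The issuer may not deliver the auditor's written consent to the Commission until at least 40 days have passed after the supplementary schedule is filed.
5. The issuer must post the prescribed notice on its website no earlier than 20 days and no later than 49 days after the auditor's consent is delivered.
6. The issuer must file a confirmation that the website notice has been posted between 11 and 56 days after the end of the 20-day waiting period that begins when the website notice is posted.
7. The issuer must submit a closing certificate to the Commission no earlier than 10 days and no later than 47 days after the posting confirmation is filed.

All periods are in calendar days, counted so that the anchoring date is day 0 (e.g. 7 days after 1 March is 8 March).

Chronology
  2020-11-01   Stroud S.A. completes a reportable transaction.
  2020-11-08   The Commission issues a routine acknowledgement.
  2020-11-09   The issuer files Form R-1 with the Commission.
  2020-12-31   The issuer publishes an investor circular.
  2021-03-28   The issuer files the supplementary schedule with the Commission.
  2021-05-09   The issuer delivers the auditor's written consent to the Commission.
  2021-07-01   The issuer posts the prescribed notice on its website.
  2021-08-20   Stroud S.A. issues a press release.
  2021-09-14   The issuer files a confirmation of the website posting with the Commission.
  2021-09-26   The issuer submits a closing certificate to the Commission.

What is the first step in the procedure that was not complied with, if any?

Step 1: the window is 6–26 days after 2020-11-01 (when the transaction closes), so 2020-11-07 through 2020-11-27; done 2020-11-09, which is between those dates.
Step 2: the earliest permitted date is 20 days after 2020-12-01 (end of the 22-day response period, which began when Form R-1 is filed on 2020-11-09), i.e. 2020-12-21; done 2020-12-31, after the minimum wait.
Step 3: 89 days after 2020-12-31 (when the investor circular is published) is 2021-03-30; done 2021-03-28 — timely.
Step 4: the earliest permitted date is 40 days after 2021-03-28 (when the supplementary schedule is filed), i.e. 2021-05-07; 2021-05-09 is on or after that date.
Step 5: the window is 20–49 days after 2021-05-09 (when the auditor's consent is delivered), so 2021-05-29 through 2021-06-27; 2021-07-01 is 4 days past the end of the window.

Step 5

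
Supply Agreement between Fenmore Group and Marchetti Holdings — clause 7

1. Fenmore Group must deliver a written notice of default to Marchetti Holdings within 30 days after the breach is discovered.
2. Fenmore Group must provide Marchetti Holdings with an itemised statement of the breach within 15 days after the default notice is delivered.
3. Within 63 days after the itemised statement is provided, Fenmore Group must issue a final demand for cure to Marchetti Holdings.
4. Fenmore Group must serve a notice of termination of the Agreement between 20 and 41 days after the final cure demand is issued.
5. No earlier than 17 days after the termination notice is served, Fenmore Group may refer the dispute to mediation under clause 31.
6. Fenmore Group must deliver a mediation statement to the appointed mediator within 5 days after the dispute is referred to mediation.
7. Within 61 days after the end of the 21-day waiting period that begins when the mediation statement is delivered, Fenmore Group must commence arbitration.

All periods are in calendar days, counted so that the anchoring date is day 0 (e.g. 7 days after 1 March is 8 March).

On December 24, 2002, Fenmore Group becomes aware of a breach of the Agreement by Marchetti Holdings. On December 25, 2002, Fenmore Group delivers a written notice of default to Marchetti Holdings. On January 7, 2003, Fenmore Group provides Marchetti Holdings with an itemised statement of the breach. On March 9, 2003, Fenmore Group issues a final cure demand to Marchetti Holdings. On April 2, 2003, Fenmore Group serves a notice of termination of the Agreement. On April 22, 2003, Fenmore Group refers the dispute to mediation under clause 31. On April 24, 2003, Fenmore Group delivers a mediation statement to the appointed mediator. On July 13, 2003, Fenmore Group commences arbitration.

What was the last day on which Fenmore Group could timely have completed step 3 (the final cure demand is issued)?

March 11, 2003

Step 3 runs from January 7, 2003, when the itemised statement is provided. 63 days after January 7, 2003 is March 11, 2003.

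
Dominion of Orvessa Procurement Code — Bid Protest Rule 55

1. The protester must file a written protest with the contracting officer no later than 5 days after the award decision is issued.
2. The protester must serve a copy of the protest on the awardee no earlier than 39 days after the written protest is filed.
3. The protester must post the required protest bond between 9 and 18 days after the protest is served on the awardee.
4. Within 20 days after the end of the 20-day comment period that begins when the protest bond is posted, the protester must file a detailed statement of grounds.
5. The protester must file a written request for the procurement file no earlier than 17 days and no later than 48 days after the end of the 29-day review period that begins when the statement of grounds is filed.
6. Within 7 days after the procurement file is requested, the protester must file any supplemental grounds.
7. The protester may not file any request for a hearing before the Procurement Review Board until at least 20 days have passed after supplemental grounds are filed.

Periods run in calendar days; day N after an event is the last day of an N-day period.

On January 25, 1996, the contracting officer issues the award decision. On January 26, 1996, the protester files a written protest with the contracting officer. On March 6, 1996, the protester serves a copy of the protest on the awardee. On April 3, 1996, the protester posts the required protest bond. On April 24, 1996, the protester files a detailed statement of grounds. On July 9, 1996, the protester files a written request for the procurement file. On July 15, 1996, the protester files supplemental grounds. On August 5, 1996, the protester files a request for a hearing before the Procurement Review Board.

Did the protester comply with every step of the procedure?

(1) due by January 25, 1996 + 5 days = January 30, 1996; done January 26, 1996 — timely.
(2) permitted from January 26, 1996 + 39 days = March 5, 1996 onward; done March 6, 1996, after the minimum wait.
(3) the permitted window runs from March 6, 1996 + 9 = March 15, 1996 to March 6, 1996 + 18 = March 24, 1996; April 3, 1996 is 10 days past the end of the window.

No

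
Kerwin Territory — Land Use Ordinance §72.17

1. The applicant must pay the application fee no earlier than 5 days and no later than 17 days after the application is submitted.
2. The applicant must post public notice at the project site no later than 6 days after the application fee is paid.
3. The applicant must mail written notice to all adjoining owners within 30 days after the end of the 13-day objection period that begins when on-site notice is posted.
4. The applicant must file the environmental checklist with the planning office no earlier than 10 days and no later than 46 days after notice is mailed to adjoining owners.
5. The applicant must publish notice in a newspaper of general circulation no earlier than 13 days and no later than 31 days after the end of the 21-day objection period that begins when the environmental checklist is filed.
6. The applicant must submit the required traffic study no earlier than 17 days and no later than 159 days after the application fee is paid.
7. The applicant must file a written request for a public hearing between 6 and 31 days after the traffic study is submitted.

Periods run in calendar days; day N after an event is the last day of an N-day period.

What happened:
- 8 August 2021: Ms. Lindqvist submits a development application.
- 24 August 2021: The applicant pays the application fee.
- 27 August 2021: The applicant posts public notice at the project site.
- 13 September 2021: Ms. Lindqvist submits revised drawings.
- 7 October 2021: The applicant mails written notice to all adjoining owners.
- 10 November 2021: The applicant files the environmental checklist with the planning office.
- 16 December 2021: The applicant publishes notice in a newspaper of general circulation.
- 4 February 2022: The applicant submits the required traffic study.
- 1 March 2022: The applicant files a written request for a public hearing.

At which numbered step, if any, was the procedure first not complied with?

(1) the permitted window runs from 8 August 2021 + 5 = 13 August 2021 to 8 August 2021 + 17 = 25 August 2021; done 24 August 2021 — within the window.
(2) due by 24 August 2021 + 6 days = 30 August 2021; completed 27 August 2021, before the deadline.
(3) due by 9 September 2021 + 30 days = 9 October 2021; 7 October 2021 is within that limit.
(4) the permitted window runs from 7 October 2021 + 10 = 17 October 2021 to 7 October 2021 + 46 = 22 November 2021; done 10 November 2021, which is between those dates.
(5) the permitted window runs from 1 December 2021 + 13 = 14 December 2021 to 1 December 2021 + 31 = 1 January 2022; done 16 December 2021, which is between those dates.
(6) the permitted window runs from 24 August 2021 + 17 = 10 September 2021 to 24 August 2021 + 159 = 30 January 2022; done 4 February 2022 — 5 days after the window closed.

Step 6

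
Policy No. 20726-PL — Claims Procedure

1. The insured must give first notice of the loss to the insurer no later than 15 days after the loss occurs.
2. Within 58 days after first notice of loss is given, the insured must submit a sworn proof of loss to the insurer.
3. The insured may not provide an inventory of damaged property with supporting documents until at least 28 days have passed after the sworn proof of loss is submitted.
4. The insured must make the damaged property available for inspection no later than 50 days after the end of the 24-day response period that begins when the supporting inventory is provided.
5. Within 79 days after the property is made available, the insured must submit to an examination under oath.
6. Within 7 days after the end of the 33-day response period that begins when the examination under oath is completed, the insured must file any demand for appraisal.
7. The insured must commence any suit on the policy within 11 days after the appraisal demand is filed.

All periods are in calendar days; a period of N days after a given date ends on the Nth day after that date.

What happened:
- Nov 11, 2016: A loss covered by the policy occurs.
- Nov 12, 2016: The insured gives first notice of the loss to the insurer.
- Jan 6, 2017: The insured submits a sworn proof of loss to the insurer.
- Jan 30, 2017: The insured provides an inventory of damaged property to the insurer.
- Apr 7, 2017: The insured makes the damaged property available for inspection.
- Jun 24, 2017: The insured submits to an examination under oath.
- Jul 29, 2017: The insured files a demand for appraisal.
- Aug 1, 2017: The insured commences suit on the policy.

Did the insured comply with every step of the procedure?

Step 1: 15 days after Nov 11, 2016 (when the loss occurs) is Nov 26, 2016; Nov 12, 2016 is within that limit.
Step 2: 58 days after Nov 12, 2016 (when first notice of loss is given) is Jan 9, 2017; Jan 6, 2017 is within that limit.
Step 3: the earliest permitted date is 28 days after Jan 6, 2017 (when the sworn proof of loss is submitted), i.e. Feb 3, 2017; Jan 30, 2017 is 4 days before the earliest permitted date.

No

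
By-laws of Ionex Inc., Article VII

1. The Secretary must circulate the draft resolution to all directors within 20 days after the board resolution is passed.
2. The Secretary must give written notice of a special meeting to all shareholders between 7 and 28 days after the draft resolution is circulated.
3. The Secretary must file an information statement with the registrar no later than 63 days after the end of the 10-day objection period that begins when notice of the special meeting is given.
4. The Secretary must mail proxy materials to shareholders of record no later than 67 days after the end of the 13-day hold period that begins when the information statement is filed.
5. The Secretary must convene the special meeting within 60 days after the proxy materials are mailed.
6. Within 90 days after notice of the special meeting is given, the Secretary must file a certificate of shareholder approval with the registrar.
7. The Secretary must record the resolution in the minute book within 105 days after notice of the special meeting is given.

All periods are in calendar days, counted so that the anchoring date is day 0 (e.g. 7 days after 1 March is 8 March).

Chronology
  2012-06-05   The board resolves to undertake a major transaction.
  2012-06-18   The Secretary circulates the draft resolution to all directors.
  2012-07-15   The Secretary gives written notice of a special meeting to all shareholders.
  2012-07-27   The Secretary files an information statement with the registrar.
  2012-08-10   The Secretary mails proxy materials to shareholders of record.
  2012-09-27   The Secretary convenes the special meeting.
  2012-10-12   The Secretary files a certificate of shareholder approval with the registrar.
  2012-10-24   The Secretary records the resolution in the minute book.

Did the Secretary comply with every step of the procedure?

Step 1 — counting 20 days from 2012-06-05 (when the board resolution is passed) gives a deadline of 2012-06-25; done 2012-06-18 — timely.
Step 2 — 7 and 28 days from 2012-06-18 (when the draft resolution is circulated) are 2012-06-25 and 2012-07-16 respectively; done 2012-07-15 — within the window.
Step 3 — counting 63 days from 2012-07-25 (end of the 10-day objection period, which began when notice of the special meeting is given on 2012-07-15) gives a deadline of 2012-09-26; 2012-07-27 is within that limit.
Step 4 — counting 67 days from 2012-08-09 (end of the 13-day hold period, which began when the information statement is filed on 2012-07-27) gives a deadline of 2012-10-15; completed 2012-08-10, before the deadline.
Step 5 — counting 60 days from 2012-08-10 (when the proxy materials are mailed) gives a deadline of 2012-10-09; completed 2012-09-27, before the deadline.
Step 6 — counting 90 days from 2012-07-15 (when notice of the special meeting is given) gives a deadline of 2012-10-13; completed 2012-10-12, before the deadline.
Step 7 — counting 105 days from 2012-07-15 (when notice of the special meeting is given) gives a deadline of 2012-10-28; completed 2012-10-24, before the deadline.

Yes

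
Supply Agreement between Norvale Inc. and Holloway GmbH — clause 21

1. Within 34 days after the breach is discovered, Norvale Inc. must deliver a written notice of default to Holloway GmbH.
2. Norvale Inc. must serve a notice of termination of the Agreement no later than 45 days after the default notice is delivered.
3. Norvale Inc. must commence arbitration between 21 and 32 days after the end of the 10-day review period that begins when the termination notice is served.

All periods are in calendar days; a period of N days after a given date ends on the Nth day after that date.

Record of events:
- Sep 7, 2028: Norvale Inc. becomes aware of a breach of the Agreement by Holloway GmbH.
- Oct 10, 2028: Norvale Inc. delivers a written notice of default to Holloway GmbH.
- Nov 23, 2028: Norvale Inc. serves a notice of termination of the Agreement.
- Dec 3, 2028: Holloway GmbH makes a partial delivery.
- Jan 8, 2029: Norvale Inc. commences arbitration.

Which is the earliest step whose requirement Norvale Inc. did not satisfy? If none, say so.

Step 3

Step 1 — counting 34 days from Sep 7, 2028 (when the breach is discovered) gives a deadline of Oct 11, 2028; Oct 10, 2028 is within that limit.
Step 2 — counting 45 days from Oct 10, 2028 (when the default notice is delivered) gives a deadline of Nov 24, 2028; completed Nov 23, 2028, before the deadline.
Step 3 — 21 and 32 days from Dec 3, 2028 (end of the 10-day review period, which began when the termination notice is served on Nov 23, 2028) are Dec 24, 2028 and Jan 4, 2029 respectively; Jan 8, 2029 is 4 days past the end of the window.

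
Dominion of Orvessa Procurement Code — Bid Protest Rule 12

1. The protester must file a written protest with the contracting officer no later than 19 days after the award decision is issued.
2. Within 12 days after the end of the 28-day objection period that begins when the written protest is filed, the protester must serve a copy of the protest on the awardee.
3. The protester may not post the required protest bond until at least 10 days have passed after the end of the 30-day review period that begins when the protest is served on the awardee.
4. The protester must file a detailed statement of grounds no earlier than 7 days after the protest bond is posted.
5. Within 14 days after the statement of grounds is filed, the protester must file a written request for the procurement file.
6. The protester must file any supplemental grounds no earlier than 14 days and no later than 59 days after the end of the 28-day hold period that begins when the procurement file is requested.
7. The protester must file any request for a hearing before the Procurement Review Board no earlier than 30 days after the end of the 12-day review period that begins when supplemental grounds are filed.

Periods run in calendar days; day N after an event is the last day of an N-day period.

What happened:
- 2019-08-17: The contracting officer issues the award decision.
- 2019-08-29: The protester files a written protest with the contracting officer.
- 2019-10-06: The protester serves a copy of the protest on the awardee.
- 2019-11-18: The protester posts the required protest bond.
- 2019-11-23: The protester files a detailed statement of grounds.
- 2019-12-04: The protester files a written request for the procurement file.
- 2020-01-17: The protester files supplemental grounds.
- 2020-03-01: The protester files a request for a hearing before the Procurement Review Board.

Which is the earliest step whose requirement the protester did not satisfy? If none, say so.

Step 1 — counting 19 days from 2019-08-17 (when the award decision is issued) gives a deadline of 2019-09-05; 2019-08-29 is within that limit.
Step 2 — counting 12 days from 2019-09-26 (end of the 28-day objection period, which began when the written protest is filed on 2019-08-29) gives a deadline of 2019-10-08; completed 2019-10-06, before the deadline.
Step 3 — must wait 10 days from 2019-11-05 (end of the 30-day review period, which began when the protest is served on the awardee on 2019-10-06), so not before 2019-11-15; done 2019-11-18, after the minimum wait.
Step 4 — must wait 7 days from 2019-11-18 (when the protest bond is posted), so not before 2019-11-25; done 2019-11-23 — 2 days too early.
That is the first point of non-compliance.

Step 4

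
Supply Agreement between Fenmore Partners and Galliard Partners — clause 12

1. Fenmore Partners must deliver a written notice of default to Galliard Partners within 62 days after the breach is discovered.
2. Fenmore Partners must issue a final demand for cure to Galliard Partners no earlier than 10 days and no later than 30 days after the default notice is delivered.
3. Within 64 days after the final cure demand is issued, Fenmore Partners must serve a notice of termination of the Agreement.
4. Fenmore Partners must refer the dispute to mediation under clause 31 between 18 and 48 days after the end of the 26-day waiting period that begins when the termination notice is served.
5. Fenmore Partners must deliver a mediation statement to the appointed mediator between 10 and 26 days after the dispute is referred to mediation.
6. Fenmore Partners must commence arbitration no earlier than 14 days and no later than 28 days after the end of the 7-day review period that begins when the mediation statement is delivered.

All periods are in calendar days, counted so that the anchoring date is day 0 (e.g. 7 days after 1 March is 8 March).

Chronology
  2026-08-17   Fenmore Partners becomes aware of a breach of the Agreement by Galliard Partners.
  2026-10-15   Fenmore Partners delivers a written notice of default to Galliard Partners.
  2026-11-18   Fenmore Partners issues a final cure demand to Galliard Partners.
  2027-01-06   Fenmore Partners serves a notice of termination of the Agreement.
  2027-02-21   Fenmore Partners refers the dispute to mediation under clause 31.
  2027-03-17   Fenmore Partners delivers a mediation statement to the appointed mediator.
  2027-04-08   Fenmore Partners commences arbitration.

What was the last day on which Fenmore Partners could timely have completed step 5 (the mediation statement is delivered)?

Step 5 runs from 2027-02-21, when the dispute is referred to mediation. The window is 10–26 days after 2027-02-21; it closes on 2027-03-19.

2027-03-19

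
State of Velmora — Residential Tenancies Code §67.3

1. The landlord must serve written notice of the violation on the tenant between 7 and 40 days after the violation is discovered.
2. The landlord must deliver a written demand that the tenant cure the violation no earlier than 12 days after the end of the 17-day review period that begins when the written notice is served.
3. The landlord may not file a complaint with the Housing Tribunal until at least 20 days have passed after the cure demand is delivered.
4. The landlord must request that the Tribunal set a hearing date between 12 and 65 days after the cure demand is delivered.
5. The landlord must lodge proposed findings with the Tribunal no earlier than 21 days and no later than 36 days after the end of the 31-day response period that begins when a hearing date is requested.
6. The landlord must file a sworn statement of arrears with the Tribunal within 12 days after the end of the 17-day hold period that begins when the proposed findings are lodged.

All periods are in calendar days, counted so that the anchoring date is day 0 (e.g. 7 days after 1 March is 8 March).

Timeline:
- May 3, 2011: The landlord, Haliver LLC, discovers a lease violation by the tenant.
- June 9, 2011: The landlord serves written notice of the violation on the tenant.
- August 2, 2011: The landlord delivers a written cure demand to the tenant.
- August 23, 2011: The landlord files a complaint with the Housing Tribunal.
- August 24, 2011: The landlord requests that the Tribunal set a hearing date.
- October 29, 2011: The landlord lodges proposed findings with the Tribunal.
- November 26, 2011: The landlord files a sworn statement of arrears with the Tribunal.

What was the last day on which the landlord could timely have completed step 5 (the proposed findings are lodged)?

October 30, 2011

A hearing date is requested on August 24, 2011; the 31-day response period therefore ends September 24, 2011, and step 5 runs from that date. The window is 21–36 days after September 24, 2011; it closes on October 30, 2011.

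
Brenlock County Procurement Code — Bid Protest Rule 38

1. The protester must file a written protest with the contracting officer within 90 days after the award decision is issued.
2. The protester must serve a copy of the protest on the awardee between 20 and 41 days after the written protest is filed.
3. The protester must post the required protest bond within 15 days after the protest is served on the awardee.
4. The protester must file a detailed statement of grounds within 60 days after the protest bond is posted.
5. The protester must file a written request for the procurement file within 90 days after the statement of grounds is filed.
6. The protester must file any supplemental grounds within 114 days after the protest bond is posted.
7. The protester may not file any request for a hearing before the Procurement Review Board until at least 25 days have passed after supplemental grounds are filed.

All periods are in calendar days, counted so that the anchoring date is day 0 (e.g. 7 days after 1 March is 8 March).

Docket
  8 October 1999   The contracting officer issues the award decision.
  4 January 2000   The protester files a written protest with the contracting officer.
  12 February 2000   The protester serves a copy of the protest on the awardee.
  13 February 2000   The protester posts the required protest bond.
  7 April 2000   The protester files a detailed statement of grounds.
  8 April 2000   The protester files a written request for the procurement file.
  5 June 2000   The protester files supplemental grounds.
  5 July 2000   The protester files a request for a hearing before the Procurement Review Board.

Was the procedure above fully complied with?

Yes

(1) due by 8 October 1999 + 90 days = 6 January 2000; done 4 January 2000 — timely.
(2) the permitted window runs from 4 January 2000 + 20 = 24 January 2000 to 4 January 2000 + 41 = 14 February 2000; 12 February 2000 falls inside that range.
(3) due by 12 February 2000 + 15 days = 27 February 2000; 13 February 2000 is within that limit.
(4) due by 13 February 2000 + 60 days = 13 April 2000; completed 7 April 2000, before the deadline.
(5) due by 7 April 2000 + 90 days = 6 July 2000; 8 April 2000 is within that limit.
(6) due by 13 February 2000 + 114 days = 6 June 2000; 5 June 2000 is within that limit.
(7) permitted from 5 June 2000 + 25 days = 30 June 2000 onward; 5 July 2000 is on or after that date.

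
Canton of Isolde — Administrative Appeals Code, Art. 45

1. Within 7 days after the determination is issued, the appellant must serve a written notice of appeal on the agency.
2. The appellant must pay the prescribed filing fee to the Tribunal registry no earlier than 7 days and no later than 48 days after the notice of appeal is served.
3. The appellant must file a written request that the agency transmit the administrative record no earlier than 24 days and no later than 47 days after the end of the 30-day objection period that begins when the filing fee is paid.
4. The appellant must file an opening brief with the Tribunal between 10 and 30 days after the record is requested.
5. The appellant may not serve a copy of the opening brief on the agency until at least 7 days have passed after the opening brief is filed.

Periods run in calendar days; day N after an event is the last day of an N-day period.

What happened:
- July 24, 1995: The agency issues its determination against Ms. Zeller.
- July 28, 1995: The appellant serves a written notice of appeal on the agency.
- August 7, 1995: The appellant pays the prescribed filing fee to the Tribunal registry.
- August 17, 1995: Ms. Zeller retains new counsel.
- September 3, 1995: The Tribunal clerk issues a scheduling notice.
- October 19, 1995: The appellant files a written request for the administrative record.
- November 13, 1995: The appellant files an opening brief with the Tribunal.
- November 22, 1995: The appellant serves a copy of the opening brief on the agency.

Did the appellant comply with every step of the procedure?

(1) due by July 24, 1995 + 7 days = July 31, 1995; done July 28, 1995 — timely.
(2) the permitted window runs from July 28, 1995 + 7 = August 4, 1995 to July 28, 1995 + 48 = September 14, 1995; August 7, 1995 falls inside that range.
(3) the permitted window runs from September 6, 1995 + 24 = September 30, 1995 to September 6, 1995 + 47 = October 23, 1995; done October 19, 1995 — within the window.
(4) the permitted window runs from October 19, 1995 + 10 = October 29, 1995 to October 19, 1995 + 30 = November 18, 1995; done November 13, 1995, which is between those dates.
(5) permitted from November 13, 1995 + 7 days = November 20, 1995 onward; November 22, 1995 is on or after that date.

Yes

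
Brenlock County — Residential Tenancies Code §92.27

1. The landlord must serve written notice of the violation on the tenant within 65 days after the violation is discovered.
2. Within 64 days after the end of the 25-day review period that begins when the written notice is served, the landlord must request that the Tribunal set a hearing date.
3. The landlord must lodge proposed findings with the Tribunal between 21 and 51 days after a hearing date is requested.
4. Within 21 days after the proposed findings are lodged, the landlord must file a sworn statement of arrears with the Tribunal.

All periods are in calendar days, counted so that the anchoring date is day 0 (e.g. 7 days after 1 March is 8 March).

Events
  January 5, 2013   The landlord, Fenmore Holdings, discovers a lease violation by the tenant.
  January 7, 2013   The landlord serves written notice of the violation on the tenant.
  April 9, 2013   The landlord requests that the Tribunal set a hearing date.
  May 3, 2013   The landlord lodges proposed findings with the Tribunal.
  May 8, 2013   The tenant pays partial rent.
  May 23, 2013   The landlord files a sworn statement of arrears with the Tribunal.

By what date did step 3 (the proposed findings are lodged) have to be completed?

May 30, 2013

Step 3 runs from April 9, 2013, when a hearing date is requested. The window is 21–51 days after April 9, 2013; it closes on May 30, 2013.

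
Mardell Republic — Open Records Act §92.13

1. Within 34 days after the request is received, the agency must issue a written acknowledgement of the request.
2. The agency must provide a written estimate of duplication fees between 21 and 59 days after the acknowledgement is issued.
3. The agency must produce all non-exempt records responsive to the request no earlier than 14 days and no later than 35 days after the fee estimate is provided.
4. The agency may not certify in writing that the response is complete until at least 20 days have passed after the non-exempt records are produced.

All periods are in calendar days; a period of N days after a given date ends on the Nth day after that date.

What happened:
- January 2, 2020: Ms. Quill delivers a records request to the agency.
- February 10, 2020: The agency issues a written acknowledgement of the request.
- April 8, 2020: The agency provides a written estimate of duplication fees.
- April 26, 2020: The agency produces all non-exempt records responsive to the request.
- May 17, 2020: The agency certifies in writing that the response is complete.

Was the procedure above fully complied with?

Step 1 — counting 34 days from January 2, 2020 (when the request is received) gives a deadline of February 5, 2020; done February 10, 2020 — 5 days late.
The procedure was therefore not followed at step 1.

No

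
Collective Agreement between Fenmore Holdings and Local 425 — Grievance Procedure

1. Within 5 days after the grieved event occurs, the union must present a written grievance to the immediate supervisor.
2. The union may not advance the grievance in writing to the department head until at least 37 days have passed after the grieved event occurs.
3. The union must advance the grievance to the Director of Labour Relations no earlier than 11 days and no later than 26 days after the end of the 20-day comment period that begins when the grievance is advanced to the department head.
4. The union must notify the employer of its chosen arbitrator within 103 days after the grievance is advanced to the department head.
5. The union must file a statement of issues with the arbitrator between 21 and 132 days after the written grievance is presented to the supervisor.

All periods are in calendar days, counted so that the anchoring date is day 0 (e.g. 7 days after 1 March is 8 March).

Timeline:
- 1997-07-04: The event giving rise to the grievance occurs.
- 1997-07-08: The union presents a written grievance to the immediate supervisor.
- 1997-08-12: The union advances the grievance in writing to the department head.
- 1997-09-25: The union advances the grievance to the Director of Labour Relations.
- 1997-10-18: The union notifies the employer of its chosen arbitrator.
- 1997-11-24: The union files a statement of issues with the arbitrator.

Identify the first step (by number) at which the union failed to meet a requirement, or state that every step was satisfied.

Step 1: 5 days after 1997-07-04 (when the grieved event occurs) is 1997-07-09; 1997-07-08 is within that limit.
Step 2: the earliest permitted date is 37 days after 1997-07-04 (when the grieved event occurs), i.e. 1997-08-10; done 1997-08-12 — permitted.
Step 3: the window is 11–26 days after 1997-09-01 (end of the 20-day comment period, which began when the grievance is advanced to the department head on 1997-08-12), so 1997-09-12 through 1997-09-27; done 1997-09-25, which is between those dates.
Step 4: 103 days after 1997-08-12 (when the grievance is advanced to the department head) is 1997-11-23; 1997-10-18 is within that limit.
Step 5: the window is 21–132 days after 1997-07-08 (when the written grievance is presented to the supervisor), so 1997-07-29 through 1997-11-17; 1997-11-24 is 7 days past the end of the window.

Step 5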